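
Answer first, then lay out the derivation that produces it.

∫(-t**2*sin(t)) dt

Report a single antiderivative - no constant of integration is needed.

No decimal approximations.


The answer is t**2*cos(t) - 2*t*sin(t) - 2*cos(t).
Step 1. Integrate ∫(-t**2*sin(t)) dt by parts with u = t**2, dv = (-sin(t)) dt, so v = cos(t): now t**2*cos(t) + ∫(-2*t*cos(t)) dt.
Step 2. Integrate ∫(-2*t*cos(t)) dt by parts with u = t, dv = (-2*cos(t)) dt, so v = -2*sin(t): now t**2*cos(t) - 2*t*sin(t) + ∫(2*sin(t)) dt.
Step 3. Evaluate the standard form: now t**2*cos(t) - 2*t*sin(t) - 2*cos(t).
Answer: t**2*cos(t) - 2*t*sin(t) - 2*cos(t).


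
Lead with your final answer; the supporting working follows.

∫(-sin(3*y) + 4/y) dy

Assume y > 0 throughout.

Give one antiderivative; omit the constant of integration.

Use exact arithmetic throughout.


The answer is 4*log(y) + cos(3*y)/3.
Step 1. Rewrite: now ∫(4/y) dy + ∫(-sin(3*y)) dy.
Step 2. Evaluate the standard form: now cos(3*y)/3 + ∫(4/y) dy.
Step 3. Evaluate the standard form [assuming y > 0]: now 4*log(y) + cos(3*y)/3.
Answer: 4*log(y) + cos(3*y)/3.


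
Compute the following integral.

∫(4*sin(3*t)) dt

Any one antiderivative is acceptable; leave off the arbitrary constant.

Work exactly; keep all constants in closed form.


Answer: -4*cos(3*t)/3.


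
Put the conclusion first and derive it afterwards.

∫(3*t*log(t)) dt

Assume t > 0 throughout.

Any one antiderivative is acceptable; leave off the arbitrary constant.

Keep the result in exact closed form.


The answer is 3*t**2*log(t)/2 - 3*t**2/4.
Step 1. Integrate ∫(3*t*log(t)) dt by parts with u = log(t), dv = (3*t) dt, so v = 3*t**2/2 [assuming t > 0]: now 3*t**2*log(t)/2 + ∫(-3*t/2) dt.
Step 2. Evaluate the standard form: now 3*t**2*log(t)/2 - 3*t**2/4.
Answer: 3*t**2*log(t)/2 - 3*t**2/4.


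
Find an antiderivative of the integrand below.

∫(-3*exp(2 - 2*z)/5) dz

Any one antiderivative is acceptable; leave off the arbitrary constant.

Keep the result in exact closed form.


Answer: 3*exp(2 - 2*z)/10.


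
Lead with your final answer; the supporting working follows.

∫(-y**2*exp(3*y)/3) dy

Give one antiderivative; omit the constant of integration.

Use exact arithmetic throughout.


The answer is -y**2*exp(3*y)/9 + 2*y*exp(3*y)/27 - 2*exp(3*y)/81.
Step 1. Integrate ∫(-y**2*exp(3*y)/3) dy by parts with u = y**2, dv = (-exp(3*y)/3) dy, so v = -exp(3*y)/9: now -y**2*exp(3*y)/9 + ∫(2*y*exp(3*y)/9) dy.
Step 2. Integrate ∫(2*y*exp(3*y)/9) dy by parts with u = y, dv = (2*exp(3*y)/9) dy, so v = 2*exp(3*y)/27: now -y**2*exp(3*y)/9 + 2*y*exp(3*y)/27 + ∫(-2*exp(3*y)/27) dy.
Step 3. Evaluate the standard form: now -y**2*exp(3*y)/9 + 2*y*exp(3*y)/27 - 2*exp(3*y)/81.
Answer: -y**2*exp(3*y)/9 + 2*y*exp(3*y)/27 - 2*exp(3*y)/81.


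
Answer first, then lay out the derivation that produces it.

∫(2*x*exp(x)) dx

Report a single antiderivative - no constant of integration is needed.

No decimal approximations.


The answer is 2*x*exp(x) - 2*exp(x).
Step 1. Integrate ∫(2*x*exp(x)) dx by parts with u = x, dv = (2*exp(x)) dx, so v = 2*exp(x): now 2*x*exp(x) + ∫(-2*exp(x)) dx.
Step 2. Evaluate the standard form: now 2*x*exp(x) - 2*exp(x).
Answer: 2*x*exp(x) - 2*exp(x).


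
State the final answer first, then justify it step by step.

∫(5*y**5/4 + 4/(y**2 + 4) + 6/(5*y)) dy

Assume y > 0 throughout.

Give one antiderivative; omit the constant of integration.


The answer is 5*y**6/24 + 6*log(y)/5 + 2*atan(y/2).
Step 1. Rewrite: now ∫(6/(5*y)) dy + ∫(5*y**5/4) dy + ∫(4/(y**2 + 4)) dy.
Step 2. Evaluate the standard form: now 2*atan(y/2) + ∫(6/(5*y)) dy + ∫(5*y**5/4) dy.
Step 3. Evaluate the standard form: now 5*y**6/24 + 2*atan(y/2) + ∫(6/(5*y)) dy.
Step 4. Evaluate the standard form [assuming y > 0]: now 5*y**6/24 + 6*log(y)/5 + 2*atan(y/2).
Answer: 5*y**6/24 + 6*log(y)/5 + 2*atan(y/2).


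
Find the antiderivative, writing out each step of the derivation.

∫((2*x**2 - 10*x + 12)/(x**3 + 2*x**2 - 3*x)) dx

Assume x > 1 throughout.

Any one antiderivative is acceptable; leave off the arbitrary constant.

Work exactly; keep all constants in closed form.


Step 1. Decompose ∫((2*x**2 - 10*x + 12)/(x**3 + 2*x**2 - 3*x)) dx by partial fractions, (2*x**2 - 10*x + 12)/(x**3 + 2*x**2 - 3*x) = 5/(x + 3) + 1/(x - 1) - 4/x: now ∫(-4/x) dx + ∫(1/(x - 1)) dx + ∫(5/(x + 3)) dx.
Step 2. Evaluate the standard form [assuming x > 1]: now log(x - 1) + ∫(-4/x) dx + ∫(5/(x + 3)) dx.
Step 3. Evaluate the standard form [assuming x > -3]: now log(x - 1) + 5*log(x + 3) + ∫(-4/x) dx.
Step 4. Evaluate the standard form [assuming x > 0]: now -4*log(x) + log(x - 1) + 5*log(x + 3).
Answer: -4*log(x) + log(x - 1) + 5*log(x + 3).


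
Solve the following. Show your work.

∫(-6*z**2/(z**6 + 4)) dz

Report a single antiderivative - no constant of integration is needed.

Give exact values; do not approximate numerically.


Step 1. Substitute u = z**3, turning ∫(-6*z**2/(z**6 + 4)) dz into ∫(-2/(u**2 + 4)) du: now ∫(-2/(u**2 + 4)) du.
Step 2. Evaluate the standard form: now -atan(u/2).
Step 3. Substitute back u = z**3: now -atan(z**3/2).
Answer: -atan(z**3/2).


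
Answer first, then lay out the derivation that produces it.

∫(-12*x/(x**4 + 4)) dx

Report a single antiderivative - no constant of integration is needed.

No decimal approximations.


The answer is -3*atan(x**2/2).
Step 1. Substitute u = x**2, turning ∫(-12*x/(x**4 + 4)) dx into ∫(-6/(u**2 + 4)) du: now ∫(-6/(u**2 + 4)) du.
Step 2. Evaluate the standard form: now -3*atan(u/2).
Step 3. Substitute back u = x**2: now -3*atan(x**2/2).
Answer: -3*atan(x**2/2).


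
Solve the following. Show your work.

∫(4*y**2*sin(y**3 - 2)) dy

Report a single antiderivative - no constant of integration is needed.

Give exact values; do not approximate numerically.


Step 1. Substitute u = y**3 - 2, turning ∫(4*y**2*sin(y**3 - 2)) dy into ∫(4*sin(u)/3) du: now ∫(4*sin(u)/3) du.
Step 2. Evaluate the standard form: now -4*cos(u)/3.
Step 3. Substitute back u = y**3 - 2: now -4*cos(y**3 - 2)/3.
Answer: -4*cos(y**3 - 2)/3.


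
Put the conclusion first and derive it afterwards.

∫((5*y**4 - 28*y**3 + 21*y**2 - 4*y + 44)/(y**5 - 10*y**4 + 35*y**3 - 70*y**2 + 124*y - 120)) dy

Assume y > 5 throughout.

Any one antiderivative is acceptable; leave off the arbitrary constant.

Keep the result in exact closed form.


The answer is log(y - 5) + 5*log(y - 3) - log(y - 2) + 2*atan(y/2).
Step 1. Decompose ∫((5*y**4 - 28*y**3 + 21*y**2 - 4*y + 44)/(y**5 - 10*y**4 + 35*y**3 - 70*y**2 + 124*y - 120)) dy by partial fractions, (5*y**4 - 28*y**3 + 21*y**2 - 4*y + 44)/(y**5 - 10*y**4 + 35*y**3 - 70*y**2 + 124*y - 120) = 4/(y**2 + 4) - 1/(y - 2) + 5/(y - 3) + 1/(y - 5): now ∫(1/(y - 5)) dy + ∫(5/(y - 3)) dy + ∫(-1/(y - 2)) dy + ∫(4/(y**2 + 4)) dy.
Step 2. Evaluate the standard form [assuming y > 2]: now -log(y - 2) + ∫(1/(y - 5)) dy + ∫(5/(y - 3)) dy + ∫(4/(y**2 + 4)) dy.
Step 3. Evaluate the standard form [assuming y > 3]: now 5*log(y - 3) - log(y - 2) + ∫(1/(y - 5)) dy + ∫(4/(y**2 + 4)) dy.
Step 4. Evaluate the standard form [assuming y > 5]: now log(y - 5) + 5*log(y - 3) - log(y - 2) + ∫(4/(y**2 + 4)) dy.
Step 5. Evaluate the standard form: now log(y - 5) + 5*log(y - 3) - log(y - 2) + 2*atan(y/2).
Answer: log(y - 5) + 5*log(y - 3) - log(y - 2) + 2*atan(y/2).


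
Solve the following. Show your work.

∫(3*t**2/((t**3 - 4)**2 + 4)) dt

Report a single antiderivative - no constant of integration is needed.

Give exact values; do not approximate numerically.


Step 1. Substitute u = t**3 - 4, turning ∫(3*t**2/((t**3 - 4)**2 + 4)) dt into ∫(1/(u**2 + 4)) du: now ∫(1/(u**2 + 4)) du.
Step 2. Evaluate the standard form: now atan(u/2)/2.
Step 3. Substitute back u = t**3 - 4: now atan(t**3/2 - 2)/2.
Answer: atan(t**3/2 - 2)/2.


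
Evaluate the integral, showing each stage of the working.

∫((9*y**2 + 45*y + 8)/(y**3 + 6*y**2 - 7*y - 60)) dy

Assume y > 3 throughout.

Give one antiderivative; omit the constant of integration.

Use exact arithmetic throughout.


Step 1. Decompose ∫((9*y**2 + 45*y + 8)/(y**3 + 6*y**2 - 7*y - 60)) dy by partial fractions, (9*y**2 + 45*y + 8)/(y**3 + 6*y**2 - 7*y - 60) = 1/(y + 5) + 4/(y + 4) + 4/(y - 3): now ∫(4/(y - 3)) dy + ∫(4/(y + 4)) dy + ∫(1/(y + 5)) dy.
Step 2. Evaluate the standard form [assuming y > -5]: now log(y + 5) + ∫(4/(y - 3)) dy + ∫(4/(y + 4)) dy.
Step 3. Evaluate the standard form [assuming y > 3]: now 4*log(y - 3) + log(y + 5) + ∫(4/(y + 4)) dy.
Step 4. Evaluate the standard form [assuming y > -4]: now 4*log(y - 3) + 4*log(y + 4) + log(y + 5).
Answer: 4*log(y - 3) + 4*log(y + 4) + log(y + 5).


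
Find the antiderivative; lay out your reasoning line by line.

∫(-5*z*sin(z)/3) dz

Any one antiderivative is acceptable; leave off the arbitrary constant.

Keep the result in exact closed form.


Step 1. Integrate ∫(-5*z*sin(z)/3) dz by parts with u = z, dv = (-5*sin(z)/3) dz, so v = 5*cos(z)/3: now 5*z*cos(z)/3 + ∫(-5*cos(z)/3) dz.
Step 2. Evaluate the standard form: now 5*z*cos(z)/3 - 5*sin(z)/3.
Answer: 5*z*cos(z)/3 - 5*sin(z)/3.


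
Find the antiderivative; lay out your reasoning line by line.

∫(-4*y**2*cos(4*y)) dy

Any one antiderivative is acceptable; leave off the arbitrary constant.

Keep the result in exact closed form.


Step 1. Integrate ∫(-4*y**2*cos(4*y)) dy by parts with u = y**2, dv = (-4*cos(4*y)) dy, so v = -sin(4*y): now -y**2*sin(4*y) + ∫(2*y*sin(4*y)) dy.
Step 2. Integrate ∫(2*y*sin(4*y)) dy by parts with u = y, dv = (2*sin(4*y)) dy, so v = -cos(4*y)/2: now -y**2*sin(4*y) - y*cos(4*y)/2 + ∫(cos(4*y)/2) dy.
Step 3. Evaluate the standard form: now -y**2*sin(4*y) - y*cos(4*y)/2 + sin(4*y)/8.
Answer: -y**2*sin(4*y) - y*cos(4*y)/2 + sin(4*y)/8.


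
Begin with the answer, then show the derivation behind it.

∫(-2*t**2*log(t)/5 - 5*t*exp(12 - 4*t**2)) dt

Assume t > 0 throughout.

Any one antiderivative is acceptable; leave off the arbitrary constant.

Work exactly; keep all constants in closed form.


The answer is -2*t**3*log(t)/15 + 2*t**3/45 + 5*exp(12 - 4*t**2)/8.
Step 1. Rewrite: now ∫(-5*t*exp(12 - 4*t**2)) dt + ∫(-2*t**2*log(t)/5) dt.
Step 2. Integrate ∫(-2*t**2*log(t)/5) dt by parts with u = log(t), dv = (-2*t**2/5) dt, so v = -2*t**3/15 [assuming t > 0]: now -2*t**3*log(t)/15 + ∫(2*t**2/15) dt + ∫(-5*t*exp(12 - 4*t**2)) dt.
Step 3. Evaluate the standard form: now -2*t**3*log(t)/15 + 2*t**3/45 + ∫(-5*t*exp(12 - 4*t**2)) dt.
Step 4. Substitute u = t**2 - 3, turning ∫(-5*t*exp(12 - 4*t**2)) dt into ∫(-5*exp(-4*u)/2) du: now -2*t**3*log(t)/15 + 2*t**3/45 + ∫(-5*exp(-4*u)/2) du.
Step 5. Evaluate the standard form: now -2*t**3*log(t)/15 + 2*t**3/45 + 5*exp(-4*u)/8.
Step 6. Substitute back u = t**2 - 3: now -2*t**3*log(t)/15 + 2*t**3/45 + 5*exp(12 - 4*t**2)/8.
Answer: -2*t**3*log(t)/15 + 2*t**3/45 + 5*exp(12 - 4*t**2)/8.


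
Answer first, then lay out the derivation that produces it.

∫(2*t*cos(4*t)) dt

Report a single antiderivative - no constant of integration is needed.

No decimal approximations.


The answer is t*sin(4*t)/2 + cos(4*t)/8.
Step 1. Integrate ∫(2*t*cos(4*t)) dt by parts with u = t, dv = (2*cos(4*t)) dt, so v = sin(4*t)/2: now t*sin(4*t)/2 + ∫(-sin(4*t)/2) dt.
Step 2. Evaluate the standard form: now t*sin(4*t)/2 + cos(4*t)/8.
Answer: t*sin(4*t)/2 + cos(4*t)/8.


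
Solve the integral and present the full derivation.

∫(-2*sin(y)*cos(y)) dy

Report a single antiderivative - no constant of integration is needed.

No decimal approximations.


Step 1. Substitute u = sin(y), turning ∫(-2*sin(y)*cos(y)) dy into ∫(-2*u) du: now ∫(-2*u) du.
Step 2. Evaluate the standard form: now -u**2.
Step 3. Substitute back u = sin(y): now -sin(y)**2.
Answer: -sin(y)**2.


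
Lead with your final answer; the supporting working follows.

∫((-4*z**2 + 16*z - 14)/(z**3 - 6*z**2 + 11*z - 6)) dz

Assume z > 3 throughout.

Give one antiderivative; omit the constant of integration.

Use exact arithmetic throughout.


The answer is -log(z - 3) - 2*log(z - 2) - log(z - 1).
Step 1. Decompose ∫((-4*z**2 + 16*z - 14)/(z**3 - 6*z**2 + 11*z - 6)) dz by partial fractions, (-4*z**2 + 16*z - 14)/(z**3 - 6*z**2 + 11*z - 6) = -1/(z - 1) - 2/(z - 2) - 1/(z - 3): now ∫(-1/(z - 3)) dz + ∫(-2/(z - 2)) dz + ∫(-1/(z - 1)) dz.
Step 2. Evaluate the standard form [assuming z > 3]: now -log(z - 3) + ∫(-2/(z - 2)) dz + ∫(-1/(z - 1)) dz.
Step 3. Evaluate the standard form [assuming z > 2]: now -log(z - 3) - 2*log(z - 2) + ∫(-1/(z - 1)) dz.
Step 4. Evaluate the standard form [assuming z > 1]: now -log(z - 3) - 2*log(z - 2) - log(z - 1).
Answer: -log(z - 3) - 2*log(z - 2) - log(z - 1).


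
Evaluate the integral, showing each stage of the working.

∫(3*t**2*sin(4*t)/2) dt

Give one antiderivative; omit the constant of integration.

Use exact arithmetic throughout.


Step 1. Integrate ∫(3*t**2*sin(4*t)/2) dt by parts with u = t**2, dv = (3*sin(4*t)/2) dt, so v = -3*cos(4*t)/8: now -3*t**2*cos(4*t)/8 + ∫(3*t*cos(4*t)/4) dt.
Step 2. Integrate ∫(3*t*cos(4*t)/4) dt by parts with u = t, dv = (3*cos(4*t)/4) dt, so v = 3*sin(4*t)/16: now -3*t**2*cos(4*t)/8 + 3*t*sin(4*t)/16 + ∫(-3*sin(4*t)/16) dt.
Step 3. Evaluate the standard form: now -3*t**2*cos(4*t)/8 + 3*t*sin(4*t)/16 + 3*cos(4*t)/64.
Answer: -3*t**2*cos(4*t)/8 + 3*t*sin(4*t)/16 + 3*cos(4*t)/64.


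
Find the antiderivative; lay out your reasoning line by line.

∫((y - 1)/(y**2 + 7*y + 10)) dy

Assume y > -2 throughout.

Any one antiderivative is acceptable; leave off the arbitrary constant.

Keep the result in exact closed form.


Step 1. Decompose ∫((y - 1)/(y**2 + 7*y + 10)) dy by partial fractions, (y - 1)/(y**2 + 7*y + 10) = 2/(y + 5) - 1/(y + 2): now ∫(-1/(y + 2)) dy + ∫(2/(y + 5)) dy.
Step 2. Evaluate the standard form [assuming y > -2]: now -log(y + 2) + ∫(2/(y + 5)) dy.
Step 3. Evaluate the standard form [assuming y > -5]: now -log(y + 2) + 2*log(y + 5).
Answer: -log(y + 2) + 2*log(y + 5).


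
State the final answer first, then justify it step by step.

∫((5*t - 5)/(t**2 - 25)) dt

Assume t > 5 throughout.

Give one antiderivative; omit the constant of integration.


The answer is 2*log(t - 5) + 3*log(t + 5).
Step 1. Decompose ∫((5*t - 5)/(t**2 - 25)) dt by partial fractions, (5*t - 5)/(t**2 - 25) = 3/(t + 5) + 2/(t - 5): now ∫(2/(t - 5)) dt + ∫(3/(t + 5)) dt.
Step 2. Evaluate the standard form [assuming t > 5]: now 2*log(t - 5) + ∫(3/(t + 5)) dt.
Step 3. Evaluate the standard form [assuming t > -5]: now 2*log(t - 5) + 3*log(t + 5).
Answer: 2*log(t - 5) + 3*log(t + 5).


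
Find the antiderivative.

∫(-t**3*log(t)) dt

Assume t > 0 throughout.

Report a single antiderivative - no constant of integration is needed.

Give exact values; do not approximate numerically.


Answer: -t**4*log(t)/4 + t**4/16.


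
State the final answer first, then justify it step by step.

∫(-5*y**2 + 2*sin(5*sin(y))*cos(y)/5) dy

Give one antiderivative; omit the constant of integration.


The answer is -5*y**3/3 - 2*cos(5*sin(y))/25.
Step 1. Rewrite: now ∫(-5*y**2) dy + ∫(2*sin(5*sin(y))*cos(y)/5) dy.
Step 2. Substitute u = sin(y), turning ∫(2*sin(5*sin(y))*cos(y)/5) dy into ∫(2*sin(5*u)/5) du: now ∫(-5*y**2) dy + ∫(2*sin(5*u)/5) du.
Step 3. Evaluate the standard form: now -2*cos(5*u)/25 + ∫(-5*y**2) dy.
Step 4. Substitute back u = sin(y): now -2*cos(5*sin(y))/25 + ∫(-5*y**2) dy.
Step 5. Evaluate the standard form: now -5*y**3/3 - 2*cos(5*sin(y))/25.
Answer: -5*y**3/3 - 2*cos(5*sin(y))/25.


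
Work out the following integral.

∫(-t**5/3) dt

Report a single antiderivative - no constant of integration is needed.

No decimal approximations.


Answer: -t**6/18.


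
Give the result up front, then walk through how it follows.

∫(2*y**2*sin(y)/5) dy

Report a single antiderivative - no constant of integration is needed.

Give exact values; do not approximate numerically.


The answer is -2*y**2*cos(y)/5 + 4*y*sin(y)/5 + 4*cos(y)/5.
Step 1. Integrate ∫(2*y**2*sin(y)/5) dy by parts with u = y**2, dv = (2*sin(y)/5) dy, so v = -2*cos(y)/5: now -2*y**2*cos(y)/5 + ∫(4*y*cos(y)/5) dy.
Step 2. Integrate ∫(4*y*cos(y)/5) dy by parts with u = y, dv = (4*cos(y)/5) dy, so v = 4*sin(y)/5: now -2*y**2*cos(y)/5 + 4*y*sin(y)/5 + ∫(-4*sin(y)/5) dy.
Step 3. Evaluate the standard form: now -2*y**2*cos(y)/5 + 4*y*sin(y)/5 + 4*cos(y)/5.
Answer: -2*y**2*cos(y)/5 + 4*y*sin(y)/5 + 4*cos(y)/5.


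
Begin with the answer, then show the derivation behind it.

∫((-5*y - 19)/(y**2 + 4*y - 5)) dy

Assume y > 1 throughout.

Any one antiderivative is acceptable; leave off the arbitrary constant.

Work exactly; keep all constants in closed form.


The answer is -4*log(y - 1) - log(y + 5).
Step 1. Decompose ∫((-5*y - 19)/(y**2 + 4*y - 5)) dy by partial fractions, (-5*y - 19)/(y**2 + 4*y - 5) = -1/(y + 5) - 4/(y - 1): now ∫(-4/(y - 1)) dy + ∫(-1/(y + 5)) dy.
Step 2. Evaluate the standard form [assuming y > 1]: now -4*log(y - 1) + ∫(-1/(y + 5)) dy.
Step 3. Evaluate the standard form [assuming y > -5]: now -4*log(y - 1) - log(y + 5).
Answer: -4*log(y - 1) - log(y + 5).


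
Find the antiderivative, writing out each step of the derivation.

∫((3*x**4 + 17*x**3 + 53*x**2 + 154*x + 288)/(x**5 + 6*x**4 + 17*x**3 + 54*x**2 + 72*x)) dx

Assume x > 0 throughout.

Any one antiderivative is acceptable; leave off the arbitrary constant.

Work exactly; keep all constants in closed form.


Step 1. Decompose ∫((3*x**4 + 17*x**3 + 53*x**2 + 154*x + 288)/(x**5 + 6*x**4 + 17*x**3 + 54*x**2 + 72*x)) dx by partial fractions, (3*x**4 + 17*x**3 + 53*x**2 + 154*x + 288)/(x**5 + 6*x**4 + 17*x**3 + 54*x**2 + 72*x) = -1/(x**2 + 9) + 1/(x + 4) - 2/(x + 2) + 4/x: now ∫(4/x) dx + ∫(-2/(x + 2)) dx + ∫(1/(x + 4)) dx + ∫(-1/(x**2 + 9)) dx.
Step 2. Evaluate the standard form [assuming x > -2]: now -2*log(x + 2) + ∫(4/x) dx + ∫(1/(x + 4)) dx + ∫(-1/(x**2 + 9)) dx.
Step 3. Evaluate the standard form [assuming x > 0]: now 4*log(x) - 2*log(x + 2) + ∫(1/(x + 4)) dx + ∫(-1/(x**2 + 9)) dx.
Step 4. Evaluate the standard form [assuming x > -4]: now 4*log(x) - 2*log(x + 2) + log(x + 4) + ∫(-1/(x**2 + 9)) dx.
Step 5. Evaluate the standard form: now 4*log(x) - 2*log(x + 2) + log(x + 4) - atan(x/3)/3.
Answer: 4*log(x) - 2*log(x + 2) + log(x + 4) - atan(x/3)/3.


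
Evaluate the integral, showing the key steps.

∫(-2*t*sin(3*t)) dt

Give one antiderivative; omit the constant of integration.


Step 1. Integrate ∫(-2*t*sin(3*t)) dt by parts with u = t, dv = (-2*sin(3*t)) dt, so v = 2*cos(3*t)/3: now 2*t*cos(3*t)/3 + ∫(-2*cos(3*t)/3) dt.
Step 2. Evaluate the standard form: now 2*t*cos(3*t)/3 - 2*sin(3*t)/9.
Answer: 2*t*cos(3*t)/3 - 2*sin(3*t)/9.


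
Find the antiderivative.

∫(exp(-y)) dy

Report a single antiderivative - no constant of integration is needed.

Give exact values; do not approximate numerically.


Answer: -exp(-y).


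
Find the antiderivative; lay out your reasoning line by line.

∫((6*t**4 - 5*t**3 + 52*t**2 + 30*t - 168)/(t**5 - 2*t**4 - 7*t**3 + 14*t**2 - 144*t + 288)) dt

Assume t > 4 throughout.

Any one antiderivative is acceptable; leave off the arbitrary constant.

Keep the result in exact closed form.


Step 1. Decompose ∫((6*t**4 - 5*t**3 + 52*t**2 + 30*t - 168)/(t**5 - 2*t**4 - 7*t**3 + 14*t**2 - 144*t + 288)) dt by partial fractions, (6*t**4 - 5*t**3 + 52*t**2 + 30*t - 168)/(t**5 - 2*t**4 - 7*t**3 + 14*t**2 - 144*t + 288) = -3/(t**2 + 9) + 2/(t + 4) - 1/(t - 2) + 5/(t - 4): now ∫(5/(t - 4)) dt + ∫(-1/(t - 2)) dt + ∫(2/(t + 4)) dt + ∫(-3/(t**2 + 9)) dt.
Step 2. Evaluate the standard form [assuming t > 4]: now 5*log(t - 4) + ∫(-1/(t - 2)) dt + ∫(2/(t + 4)) dt + ∫(-3/(t**2 + 9)) dt.
Step 3. Evaluate the standard form [assuming t > 2]: now 5*log(t - 4) - log(t - 2) + ∫(2/(t + 4)) dt + ∫(-3/(t**2 + 9)) dt.
Step 4. Evaluate the standard form [assuming t > -4]: now 5*log(t - 4) - log(t - 2) + 2*log(t + 4) + ∫(-3/(t**2 + 9)) dt.
Step 5. Evaluate the standard form: now 5*log(t - 4) - log(t - 2) + 2*log(t + 4) - atan(t/3).
Answer: 5*log(t - 4) - log(t - 2) + 2*log(t + 4) - atan(t/3).


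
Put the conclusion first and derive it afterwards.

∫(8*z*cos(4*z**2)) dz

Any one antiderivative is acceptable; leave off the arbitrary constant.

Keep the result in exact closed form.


The answer is sin(4*z**2).
Step 1. Substitute u = z**2, turning ∫(8*z*cos(4*z**2)) dz into ∫(4*cos(4*u)) du: now ∫(4*cos(4*u)) du.
Step 2. Evaluate the standard form: now sin(4*u).
Step 3. Substitute back u = z**2: now sin(4*z**2).
Answer: sin(4*z**2).


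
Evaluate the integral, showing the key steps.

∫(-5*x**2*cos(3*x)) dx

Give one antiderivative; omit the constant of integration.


Step 1. Integrate ∫(-5*x**2*cos(3*x)) dx by parts with u = x**2, dv = (-5*cos(3*x)) dx, so v = -5*sin(3*x)/3: now -5*x**2*sin(3*x)/3 + ∫(10*x*sin(3*x)/3) dx.
Step 2. Integrate ∫(10*x*sin(3*x)/3) dx by parts with u = x, dv = (10*sin(3*x)/3) dx, so v = -10*cos(3*x)/9: now -5*x**2*sin(3*x)/3 - 10*x*cos(3*x)/9 + ∫(10*cos(3*x)/9) dx.
Step 3. Evaluate the standard form: now -5*x**2*sin(3*x)/3 - 10*x*cos(3*x)/9 + 10*sin(3*x)/27.
Answer: -5*x**2*sin(3*x)/3 - 10*x*cos(3*x)/9 + 10*sin(3*x)/27.


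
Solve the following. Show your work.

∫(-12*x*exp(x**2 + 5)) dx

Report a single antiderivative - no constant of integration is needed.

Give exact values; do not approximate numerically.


Step 1. Substitute u = x**2 + 5, turning ∫(-12*x*exp(x**2 + 5)) dx into ∫(-6*exp(u)) du: now ∫(-6*exp(u)) du.
Step 2. Evaluate the standard form: now -6*exp(u).
Step 3. Substitute back u = x**2 + 5: now -6*exp(x**2 + 5).
Answer: -6*exp(x**2 + 5).


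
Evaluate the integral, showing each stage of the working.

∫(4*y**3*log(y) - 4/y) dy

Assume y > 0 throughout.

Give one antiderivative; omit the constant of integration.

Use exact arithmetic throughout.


Step 1. Rewrite: now ∫(-4/y) dy + ∫(4*y**3*log(y)) dy.
Step 2. Evaluate the standard form [assuming y > 0]: now -4*log(y) + ∫(4*y**3*log(y)) dy.
Step 3. Integrate ∫(4*y**3*log(y)) dy by parts with u = log(y), dv = (4*y**3) dy, so v = y**4 [assuming y > 0]: now y**4*log(y) - 4*log(y) + ∫(-y**3) dy.
Step 4. Evaluate the standard form: now y**4*log(y) - y**4/4 - 4*log(y).
Answer: y**4*log(y) - y**4/4 - 4*log(y).


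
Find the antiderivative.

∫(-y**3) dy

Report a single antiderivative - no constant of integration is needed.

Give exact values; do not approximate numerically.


Answer: -y**4/4.


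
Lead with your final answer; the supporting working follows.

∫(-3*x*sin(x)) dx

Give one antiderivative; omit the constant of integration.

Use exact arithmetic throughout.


The answer is 3*x*cos(x) - 3*sin(x).
Step 1. Integrate ∫(-3*x*sin(x)) dx by parts with u = x, dv = (-3*sin(x)) dx, so v = 3*cos(x): now 3*x*cos(x) + ∫(-3*cos(x)) dx.
Step 2. Evaluate the standard form: now 3*x*cos(x) - 3*sin(x).
Answer: 3*x*cos(x) - 3*sin(x).


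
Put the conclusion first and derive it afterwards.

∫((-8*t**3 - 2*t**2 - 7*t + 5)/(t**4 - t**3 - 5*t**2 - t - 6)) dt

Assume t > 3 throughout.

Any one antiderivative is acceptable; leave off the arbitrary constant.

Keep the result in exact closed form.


The answer is -5*log(t - 3) - 3*log(t + 2) - atan(t).
Step 1. Decompose ∫((-8*t**3 - 2*t**2 - 7*t + 5)/(t**4 - t**3 - 5*t**2 - t - 6)) dt by partial fractions, (-8*t**3 - 2*t**2 - 7*t + 5)/(t**4 - t**3 - 5*t**2 - t - 6) = -1/(t**2 + 1) - 3/(t + 2) - 5/(t - 3): now ∫(-5/(t - 3)) dt + ∫(-3/(t + 2)) dt + ∫(-1/(t**2 + 1)) dt.
Step 2. Evaluate the standard form [assuming t > 3]: now -5*log(t - 3) + ∫(-3/(t + 2)) dt + ∫(-1/(t**2 + 1)) dt.
Step 3. Evaluate the standard form [assuming t > -2]: now -5*log(t - 3) - 3*log(t + 2) + ∫(-1/(t**2 + 1)) dt.
Step 4. Evaluate the standard form: now -5*log(t - 3) - 3*log(t + 2) - atan(t).
Answer: -5*log(t - 3) - 3*log(t + 2) - atan(t).


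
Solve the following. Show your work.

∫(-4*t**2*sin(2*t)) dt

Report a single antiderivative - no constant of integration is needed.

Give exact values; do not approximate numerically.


Step 1. Integrate ∫(-4*t**2*sin(2*t)) dt by parts with u = t**2, dv = (-4*sin(2*t)) dt, so v = 2*cos(2*t): now 2*t**2*cos(2*t) + ∫(-4*t*cos(2*t)) dt.
Step 2. Integrate ∫(-4*t*cos(2*t)) dt by parts with u = t, dv = (-4*cos(2*t)) dt, so v = -2*sin(2*t): now 2*t**2*cos(2*t) - 2*t*sin(2*t) + ∫(2*sin(2*t)) dt.
Step 3. Evaluate the standard form: now 2*t**2*cos(2*t) - 2*t*sin(2*t) - cos(2*t).
Answer: 2*t**2*cos(2*t) - 2*t*sin(2*t) - cos(2*t).


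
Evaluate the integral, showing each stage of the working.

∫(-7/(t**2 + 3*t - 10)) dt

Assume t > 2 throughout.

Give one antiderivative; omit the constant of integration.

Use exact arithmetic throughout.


Step 1. Decompose ∫(-7/(t**2 + 3*t - 10)) dt by partial fractions, -7/(t**2 + 3*t - 10) = 1/(t + 5) - 1/(t - 2): now ∫(-1/(t - 2)) dt + ∫(1/(t + 5)) dt.
Step 2. Evaluate the standard form [assuming t > -5]: now log(t + 5) + ∫(-1/(t - 2)) dt.
Step 3. Evaluate the standard form [assuming t > 2]: now -log(t - 2) + log(t + 5).
Answer: -log(t - 2) + log(t + 5).


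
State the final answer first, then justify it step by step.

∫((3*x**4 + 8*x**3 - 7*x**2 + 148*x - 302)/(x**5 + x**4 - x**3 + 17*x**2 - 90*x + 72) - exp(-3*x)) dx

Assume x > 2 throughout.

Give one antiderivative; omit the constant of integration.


The answer is log(x - 2) + 3*log(x - 1) - log(x + 4) - 4*atan(x/3)/3 + exp(-3*x)/3.
Step 1. Rewrite: now ∫((3*x**4 + 8*x**3 - 7*x**2 + 148*x - 302)/(x**5 + x**4 - x**3 + 17*x**2 - 90*x + 72)) dx + ∫(-exp(-3*x)) dx.
Step 2. Evaluate the standard form: now ∫((3*x**4 + 8*x**3 - 7*x**2 + 148*x - 302)/(x**5 + x**4 - x**3 + 17*x**2 - 90*x + 72)) dx + exp(-3*x)/3.
Step 3. Decompose ∫((3*x**4 + 8*x**3 - 7*x**2 + 148*x - 302)/(x**5 + x**4 - x**3 + 17*x**2 - 90*x + 72)) dx by partial fractions, (3*x**4 + 8*x**3 - 7*x**2 + 148*x - 302)/(x**5 + x**4 - x**3 + 17*x**2 - 90*x + 72) = -4/(x**2 + 9) - 1/(x + 4) + 3/(x - 1) + 1/(x - 2): now ∫(1/(x - 2)) dx + ∫(3/(x - 1)) dx + ∫(-1/(x + 4)) dx + ∫(-4/(x**2 + 9)) dx + exp(-3*x)/3.
Step 4. Evaluate the standard form [assuming x > 1]: now 3*log(x - 1) + ∫(1/(x - 2)) dx + ∫(-1/(x + 4)) dx + ∫(-4/(x**2 + 9)) dx + exp(-3*x)/3.
Step 5. Evaluate the standard form [assuming x > -4]: now 3*log(x - 1) - log(x + 4) + ∫(1/(x - 2)) dx + ∫(-4/(x**2 + 9)) dx + exp(-3*x)/3.
Step 6. Evaluate the standard form [assuming x > 2]: now log(x - 2) + 3*log(x - 1) - log(x + 4) + ∫(-4/(x**2 + 9)) dx + exp(-3*x)/3.
Step 7. Evaluate the standard form: now log(x - 2) + 3*log(x - 1) - log(x + 4) - 4*atan(x/3)/3 + exp(-3*x)/3.
Answer: log(x - 2) + 3*log(x - 1) - log(x + 4) - 4*atan(x/3)/3 + exp(-3*x)/3.


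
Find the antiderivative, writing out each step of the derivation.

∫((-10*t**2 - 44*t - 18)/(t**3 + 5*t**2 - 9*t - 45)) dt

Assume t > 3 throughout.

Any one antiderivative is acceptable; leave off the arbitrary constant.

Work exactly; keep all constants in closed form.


Step 1. Decompose ∫((-10*t**2 - 44*t - 18)/(t**3 + 5*t**2 - 9*t - 45)) dt by partial fractions, (-10*t**2 - 44*t - 18)/(t**3 + 5*t**2 - 9*t - 45) = -3/(t + 5) - 2/(t + 3) - 5/(t - 3): now ∫(-5/(t - 3)) dt + ∫(-2/(t + 3)) dt + ∫(-3/(t + 5)) dt.
Step 2. Evaluate the standard form [assuming t > 3]: now -5*log(t - 3) + ∫(-2/(t + 3)) dt + ∫(-3/(t + 5)) dt.
Step 3. Evaluate the standard form [assuming t > -5]: now -5*log(t - 3) - 3*log(t + 5) + ∫(-2/(t + 3)) dt.
Step 4. Evaluate the standard form [assuming t > -3]: now -5*log(t - 3) - 2*log(t + 3) - 3*log(t + 5).
Answer: -5*log(t - 3) - 2*log(t + 3) - 3*log(t + 5).


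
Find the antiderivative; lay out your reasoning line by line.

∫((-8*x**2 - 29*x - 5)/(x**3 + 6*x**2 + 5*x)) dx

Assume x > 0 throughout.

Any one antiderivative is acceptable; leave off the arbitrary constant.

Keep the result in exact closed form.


Step 1. Decompose ∫((-8*x**2 - 29*x - 5)/(x**3 + 6*x**2 + 5*x)) dx by partial fractions, (-8*x**2 - 29*x - 5)/(x**3 + 6*x**2 + 5*x) = -3/(x + 5) - 4/(x + 1) - 1/x: now ∫(-1/x) dx + ∫(-4/(x + 1)) dx + ∫(-3/(x + 5)) dx.
Step 2. Evaluate the standard form [assuming x > -1]: now -4*log(x + 1) + ∫(-1/x) dx + ∫(-3/(x + 5)) dx.
Step 3. Evaluate the standard form [assuming x > 0]: now -log(x) - 4*log(x + 1) + ∫(-3/(x + 5)) dx.
Step 4. Evaluate the standard form [assuming x > -5]: now -log(x) - 4*log(x + 1) - 3*log(x + 5).
Answer: -log(x) - 4*log(x + 1) - 3*log(x + 5).


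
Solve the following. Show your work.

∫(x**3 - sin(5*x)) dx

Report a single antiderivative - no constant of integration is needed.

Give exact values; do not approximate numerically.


Step 1. Rewrite: now ∫(x**3) dx + ∫(-sin(5*x)) dx.
Step 2. Evaluate the standard form: now x**4/4 + ∫(-sin(5*x)) dx.
Step 3. Evaluate the standard form: now x**4/4 + cos(5*x)/5.
Answer: x**4/4 + cos(5*x)/5.


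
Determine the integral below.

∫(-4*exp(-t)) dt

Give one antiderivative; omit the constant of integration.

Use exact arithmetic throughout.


Answer: 4*exp(-t).


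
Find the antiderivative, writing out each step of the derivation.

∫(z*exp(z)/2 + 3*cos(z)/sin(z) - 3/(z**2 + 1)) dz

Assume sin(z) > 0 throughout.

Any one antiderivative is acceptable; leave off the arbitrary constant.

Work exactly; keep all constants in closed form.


Step 1. Rewrite: now ∫(z*exp(z)/2) dz + ∫(3*cos(z)/sin(z)) dz + ∫(-3/(z**2 + 1)) dz.
Step 2. Substitute u = sin(z), turning ∫(3*cos(z)/sin(z)) dz into ∫(3/u) du: now ∫(3/u) du + ∫(z*exp(z)/2) dz + ∫(-3/(z**2 + 1)) dz.
Step 3. Evaluate the standard form [assuming u > 0]: now 3*log(u) + ∫(z*exp(z)/2) dz + ∫(-3/(z**2 + 1)) dz.
Step 4. Substitute back u = sin(z): now 3*log(sin(z)) + ∫(z*exp(z)/2) dz + ∫(-3/(z**2 + 1)) dz.
Step 5. Evaluate the standard form: now 3*log(sin(z)) - 3*atan(z) + ∫(z*exp(z)/2) dz.
Step 6. Integrate ∫(z*exp(z)/2) dz by parts with u = z, dv = (exp(z)/2) dz, so v = exp(z)/2: now z*exp(z)/2 + 3*log(sin(z)) - 3*atan(z) + ∫(-exp(z)/2) dz.
Step 7. Evaluate the standard form: now z*exp(z)/2 - exp(z)/2 + 3*log(sin(z)) - 3*atan(z).
Answer: z*exp(z)/2 - exp(z)/2 + 3*log(sin(z)) - 3*atan(z).


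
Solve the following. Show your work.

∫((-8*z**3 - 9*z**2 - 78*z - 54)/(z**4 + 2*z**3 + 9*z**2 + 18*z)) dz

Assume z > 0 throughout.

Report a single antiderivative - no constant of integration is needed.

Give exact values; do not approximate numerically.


Step 1. Decompose ∫((-8*z**3 - 9*z**2 - 78*z - 54)/(z**4 + 2*z**3 + 9*z**2 + 18*z)) dz by partial fractions, (-8*z**3 - 9*z**2 - 78*z - 54)/(z**4 + 2*z**3 + 9*z**2 + 18*z) = -3/(z**2 + 9) - 5/(z + 2) - 3/z: now ∫(-3/z) dz + ∫(-5/(z + 2)) dz + ∫(-3/(z**2 + 9)) dz.
Step 2. Evaluate the standard form [assuming z > 0]: now -3*log(z) + ∫(-5/(z + 2)) dz + ∫(-3/(z**2 + 9)) dz.
Step 3. Evaluate the standard form [assuming z > -2]: now -3*log(z) - 5*log(z + 2) + ∫(-3/(z**2 + 9)) dz.
Step 4. Evaluate the standard form: now -3*log(z) - 5*log(z + 2) - atan(z/3).
Answer: -3*log(z) - 5*log(z + 2) - atan(z/3).


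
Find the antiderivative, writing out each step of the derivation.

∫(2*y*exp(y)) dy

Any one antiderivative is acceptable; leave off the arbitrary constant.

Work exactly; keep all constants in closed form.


Step 1. Integrate ∫(2*y*exp(y)) dy by parts with u = y, dv = (2*exp(y)) dy, so v = 2*exp(y): now 2*y*exp(y) + ∫(-2*exp(y)) dy.
Step 2. Evaluate the standard form: now 2*y*exp(y) - 2*exp(y).
Answer: 2*y*exp(y) - 2*exp(y).


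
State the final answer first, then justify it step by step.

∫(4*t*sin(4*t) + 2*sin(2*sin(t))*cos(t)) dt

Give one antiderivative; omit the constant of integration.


The answer is -t*cos(4*t) + sin(4*t)/4 - cos(2*sin(t)).
Step 1. Rewrite: now ∫(4*t*sin(4*t)) dt + ∫(2*sin(2*sin(t))*cos(t)) dt.
Step 2. Substitute u = sin(t), turning ∫(2*sin(2*sin(t))*cos(t)) dt into ∫(2*sin(2*u)) du: now ∫(4*t*sin(4*t)) dt + ∫(2*sin(2*u)) du.
Step 3. Evaluate the standard form: now -cos(2*u) + ∫(4*t*sin(4*t)) dt.
Step 4. Substitute back u = sin(t): now -cos(2*sin(t)) + ∫(4*t*sin(4*t)) dt.
Step 5. Integrate ∫(4*t*sin(4*t)) dt by parts with u = t, dv = (4*sin(4*t)) dt, so v = -cos(4*t): now -t*cos(4*t) - cos(2*sin(t)) + ∫(cos(4*t)) dt.
Step 6. Evaluate the standard form: now -t*cos(4*t) + sin(4*t)/4 - cos(2*sin(t)).
Answer: -t*cos(4*t) + sin(4*t)/4 - cos(2*sin(t)).


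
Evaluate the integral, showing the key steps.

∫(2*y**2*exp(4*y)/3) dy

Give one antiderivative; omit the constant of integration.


Step 1. Integrate ∫(2*y**2*exp(4*y)/3) dy by parts with u = y**2, dv = (2*exp(4*y)/3) dy, so v = exp(4*y)/6: now y**2*exp(4*y)/6 + ∫(-y*exp(4*y)/3) dy.
Step 2. Integrate ∫(-y*exp(4*y)/3) dy by parts with u = y, dv = (-exp(4*y)/3) dy, so v = -exp(4*y)/12: now y**2*exp(4*y)/6 - y*exp(4*y)/12 + ∫(exp(4*y)/12) dy.
Step 3. Evaluate the standard form: now y**2*exp(4*y)/6 - y*exp(4*y)/12 + exp(4*y)/48.
Answer: y**2*exp(4*y)/6 - y*exp(4*y)/12 + exp(4*y)/48.


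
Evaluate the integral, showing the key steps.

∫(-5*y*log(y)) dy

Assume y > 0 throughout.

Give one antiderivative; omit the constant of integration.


Step 1. Integrate ∫(-5*y*log(y)) dy by parts with u = log(y), dv = (-5*y) dy, so v = -5*y**2/2 [assuming y > 0]: now -5*y**2*log(y)/2 + ∫(5*y/2) dy.
Step 2. Evaluate the standard form: now -5*y**2*log(y)/2 + 5*y**2/4.
Answer: -5*y**2*log(y)/2 + 5*y**2/4.


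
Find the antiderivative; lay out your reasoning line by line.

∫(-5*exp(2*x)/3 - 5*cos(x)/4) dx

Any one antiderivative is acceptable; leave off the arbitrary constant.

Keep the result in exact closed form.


Step 1. Rewrite: now ∫(-5*exp(2*x)/3) dx + ∫(-5*cos(x)/4) dx.
Step 2. Evaluate the standard form: now -5*exp(2*x)/6 + ∫(-5*cos(x)/4) dx.
Step 3. Evaluate the standard form: now -5*exp(2*x)/6 - 5*sin(x)/4.
Answer: -5*exp(2*x)/6 - 5*sin(x)/4.


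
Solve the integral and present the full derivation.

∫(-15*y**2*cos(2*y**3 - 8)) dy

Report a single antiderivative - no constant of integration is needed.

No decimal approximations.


Step 1. Substitute u = y**3 - 4, turning ∫(-15*y**2*cos(2*y**3 - 8)) dy into ∫(-5*cos(2*u)) du: now ∫(-5*cos(2*u)) du.
Step 2. Evaluate the standard form: now -5*sin(2*u)/2.
Step 3. Substitute back u = y**3 - 4: now -5*sin(2*y**3 - 8)/2.
Answer: -5*sin(2*y**3 - 8)/2.


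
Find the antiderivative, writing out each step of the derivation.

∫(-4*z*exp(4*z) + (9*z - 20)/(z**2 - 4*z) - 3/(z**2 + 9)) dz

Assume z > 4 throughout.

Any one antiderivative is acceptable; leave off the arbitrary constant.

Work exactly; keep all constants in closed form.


Step 1. Rewrite: now ∫(-4*z*exp(4*z)) dz + ∫((9*z - 20)/(z**2 - 4*z)) dz + ∫(-3/(z**2 + 9)) dz.
Step 2. Integrate ∫(-4*z*exp(4*z)) dz by parts with u = z, dv = (-4*exp(4*z)) dz, so v = -exp(4*z): now -z*exp(4*z) + ∫((9*z - 20)/(z**2 - 4*z)) dz + ∫(-3/(z**2 + 9)) dz + ∫(exp(4*z)) dz.
Step 3. Evaluate the standard form: now -z*exp(4*z) + exp(4*z)/4 + ∫((9*z - 20)/(z**2 - 4*z)) dz + ∫(-3/(z**2 + 9)) dz.
Step 4. Evaluate the standard form: now -z*exp(4*z) + exp(4*z)/4 - atan(z/3) + ∫((9*z - 20)/(z**2 - 4*z)) dz.
Step 5. Decompose ∫((9*z - 20)/(z**2 - 4*z)) dz by partial fractions, (9*z - 20)/(z**2 - 4*z) = 4/(z - 4) + 5/z: now -z*exp(4*z) + exp(4*z)/4 - atan(z/3) + ∫(5/z) dz + ∫(4/(z - 4)) dz.
Step 6. Evaluate the standard form [assuming z > 0]: now -z*exp(4*z) + exp(4*z)/4 + 5*log(z) - atan(z/3) + ∫(4/(z - 4)) dz.
Step 7. Evaluate the standard form [assuming z > 4]: now -z*exp(4*z) + exp(4*z)/4 + 5*log(z) + 4*log(z - 4) - atan(z/3).
Answer: -z*exp(4*z) + exp(4*z)/4 + 5*log(z) + 4*log(z - 4) - atan(z/3).


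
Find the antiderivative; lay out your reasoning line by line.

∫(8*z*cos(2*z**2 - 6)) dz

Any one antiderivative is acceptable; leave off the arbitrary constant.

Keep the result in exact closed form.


Step 1. Substitute u = z**2 - 3, turning ∫(8*z*cos(2*z**2 - 6)) dz into ∫(4*cos(2*u)) du: now ∫(4*cos(2*u)) du.
Step 2. Evaluate the standard form: now 2*sin(2*u).
Step 3. Substitute back u = z**2 - 3: now 2*sin(2*z**2 - 6).
Answer: 2*sin(2*z**2 - 6).


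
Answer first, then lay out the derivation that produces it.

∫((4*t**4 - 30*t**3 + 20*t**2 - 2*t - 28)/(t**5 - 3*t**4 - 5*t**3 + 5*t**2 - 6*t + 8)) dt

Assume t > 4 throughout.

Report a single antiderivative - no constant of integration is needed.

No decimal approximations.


The answer is -2*log(t - 4) + 2*log(t - 1) + 4*log(t + 2) - 4*atan(t).
Step 1. Decompose ∫((4*t**4 - 30*t**3 + 20*t**2 - 2*t - 28)/(t**5 - 3*t**4 - 5*t**3 + 5*t**2 - 6*t + 8)) dt by partial fractions, (4*t**4 - 30*t**3 + 20*t**2 - 2*t - 28)/(t**5 - 3*t**4 - 5*t**3 + 5*t**2 - 6*t + 8) = -4/(t**2 + 1) + 4/(t + 2) + 2/(t - 1) - 2/(t - 4): now ∫(-2/(t - 4)) dt + ∫(2/(t - 1)) dt + ∫(4/(t + 2)) dt + ∫(-4/(t**2 + 1)) dt.
Step 2. Evaluate the standard form [assuming t > 4]: now -2*log(t - 4) + ∫(2/(t - 1)) dt + ∫(4/(t + 2)) dt + ∫(-4/(t**2 + 1)) dt.
Step 3. Evaluate the standard form [assuming t > 1]: now -2*log(t - 4) + 2*log(t - 1) + ∫(4/(t + 2)) dt + ∫(-4/(t**2 + 1)) dt.
Step 4. Evaluate the standard form [assuming t > -2]: now -2*log(t - 4) + 2*log(t - 1) + 4*log(t + 2) + ∫(-4/(t**2 + 1)) dt.
Step 5. Evaluate the standard form: now -2*log(t - 4) + 2*log(t - 1) + 4*log(t + 2) - 4*atan(t).
Answer: -2*log(t - 4) + 2*log(t - 1) + 4*log(t + 2) - 4*atan(t).


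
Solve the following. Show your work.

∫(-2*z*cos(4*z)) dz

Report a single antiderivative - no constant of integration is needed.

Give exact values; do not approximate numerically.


Step 1. Integrate ∫(-2*z*cos(4*z)) dz by parts with u = z, dv = (-2*cos(4*z)) dz, so v = -sin(4*z)/2: now -z*sin(4*z)/2 + ∫(sin(4*z)/2) dz.
Step 2. Evaluate the standard form: now -z*sin(4*z)/2 - cos(4*z)/8.
Answer: -z*sin(4*z)/2 - cos(4*z)/8.


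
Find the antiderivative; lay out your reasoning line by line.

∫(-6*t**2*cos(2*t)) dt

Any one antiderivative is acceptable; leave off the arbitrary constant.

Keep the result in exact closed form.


Step 1. Integrate ∫(-6*t**2*cos(2*t)) dt by parts with u = t**2, dv = (-6*cos(2*t)) dt, so v = -3*sin(2*t): now -3*t**2*sin(2*t) + ∫(6*t*sin(2*t)) dt.
Step 2. Integrate ∫(6*t*sin(2*t)) dt by parts with u = t, dv = (6*sin(2*t)) dt, so v = -3*cos(2*t): now -3*t**2*sin(2*t) - 3*t*cos(2*t) + ∫(3*cos(2*t)) dt.
Step 3. Evaluate the standard form: now -3*t**2*sin(2*t) - 3*t*cos(2*t) + 3*sin(2*t)/2.
Answer: -3*t**2*sin(2*t) - 3*t*cos(2*t) + 3*sin(2*t)/2.


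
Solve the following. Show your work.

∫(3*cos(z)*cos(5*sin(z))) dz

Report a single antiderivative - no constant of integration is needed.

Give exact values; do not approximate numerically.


Step 1. Substitute u = sin(z), turning ∫(3*cos(z)*cos(5*sin(z))) dz into ∫(3*cos(5*u)) du: now ∫(3*cos(5*u)) du.
Step 2. Evaluate the standard form: now 3*sin(5*u)/5.
Step 3. Substitute back u = sin(z): now 3*sin(5*sin(z))/5.
Answer: 3*sin(5*sin(z))/5.


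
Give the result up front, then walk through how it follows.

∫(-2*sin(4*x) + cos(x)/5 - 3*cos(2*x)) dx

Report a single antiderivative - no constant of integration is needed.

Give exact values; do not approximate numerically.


The answer is sin(x)/5 - 3*sin(2*x)/2 + cos(4*x)/2.
Step 1. Rewrite: now ∫(-2*sin(4*x)) dx + ∫(cos(x)/5) dx + ∫(-3*cos(2*x)) dx.
Step 2. Evaluate the standard form: now -3*sin(2*x)/2 + ∫(-2*sin(4*x)) dx + ∫(cos(x)/5) dx.
Step 3. Evaluate the standard form: now -3*sin(2*x)/2 + cos(4*x)/2 + ∫(cos(x)/5) dx.
Step 4. Evaluate the standard form: now sin(x)/5 - 3*sin(2*x)/2 + cos(4*x)/2.
Answer: sin(x)/5 - 3*sin(2*x)/2 + cos(4*x)/2.


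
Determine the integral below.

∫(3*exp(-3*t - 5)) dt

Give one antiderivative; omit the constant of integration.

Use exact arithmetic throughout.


Answer: -exp(-3*t - 5).


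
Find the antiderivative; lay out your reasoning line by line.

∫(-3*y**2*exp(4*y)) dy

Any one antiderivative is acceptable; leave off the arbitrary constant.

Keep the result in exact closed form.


Step 1. Integrate ∫(-3*y**2*exp(4*y)) dy by parts with u = y**2, dv = (-3*exp(4*y)) dy, so v = -3*exp(4*y)/4: now -3*y**2*exp(4*y)/4 + ∫(3*y*exp(4*y)/2) dy.
Step 2. Integrate ∫(3*y*exp(4*y)/2) dy by parts with u = y, dv = (3*exp(4*y)/2) dy, so v = 3*exp(4*y)/8: now -3*y**2*exp(4*y)/4 + 3*y*exp(4*y)/8 + ∫(-3*exp(4*y)/8) dy.
Step 3. Evaluate the standard form: now -3*y**2*exp(4*y)/4 + 3*y*exp(4*y)/8 - 3*exp(4*y)/32.
Answer: -3*y**2*exp(4*y)/4 + 3*y*exp(4*y)/8 - 3*exp(4*y)/32.
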